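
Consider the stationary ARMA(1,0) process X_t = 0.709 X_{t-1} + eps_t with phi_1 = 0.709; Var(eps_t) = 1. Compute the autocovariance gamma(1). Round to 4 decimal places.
\gamma(1) = 1.4256

Multiply the model equation by X_{t-k} and take expectations. With theta_0 = psi_0 = 1 and psi_j the MA(infinity) weights, this gives
  gamma(k) - sum_i phi_i gamma(k-i) = c_k,
  c_k = sigma^2 * sum_{j=k..q} theta_j psi_{j-k}   (c_k = 0 for k > q),
using gamma(-m) = gamma(m).
Pure AR (q = 0): c_0 = sigma^2 = 1, c_k = 0 for k >= 1.
Equations for k = 0 and k = 1 (AR order 1):
  gamma(0) = phi_1 gamma(1) + c_0
  gamma(1) = phi_1 gamma(0) + c_1
Substituting the second into the first: gamma(0) (1 - phi_1^2) = c_0 + phi_1 c_1, so
  gamma(0) = c_0 / (1 - phi_1^2) = 1 / (1 - (0.709)^2) = 1 / 0.497319 = 2.010782.
  gamma(1) = phi_1 gamma(0) = (0.709)(2.010782) = 1.425644.
Therefore gamma(1) = 1.4256 (to 4 decimal places).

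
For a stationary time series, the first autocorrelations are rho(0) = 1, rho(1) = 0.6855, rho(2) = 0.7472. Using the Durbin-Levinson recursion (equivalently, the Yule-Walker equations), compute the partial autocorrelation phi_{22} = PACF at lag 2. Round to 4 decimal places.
\phi_{22} = 0.5231

The PACF at lag k is phi_{kk}, the last component of the solution
to the Yule-Walker system G_k phi = r_k where
  (G_k)_{ij} = rho(|i - j|), (r_k)_i = rho(i), i,j = 1..k.
Equivalently, Durbin-Levinson gives phi_{kk} iteratively:
  phi_{11} = rho(1)
  phi_{kk} = [rho(k) - sum_{j=1..k-1} phi_{k-1,j} rho(k-j)]
            / [1 - sum_{j=1..k-1} phi_{k-1,j} rho(j)],
  phi_{k,j} = phi_{k-1,j} - phi_{kk} phi_{k-1,k-j},  j = 1..k-1.
Step k = 1:
  phi_11 = rho(1) = 0.6855.
Step k = 2:
  phi_22 = [rho(2) - phi_11 rho(1)] / [1 - phi_11 rho(1)] = [0.7472 - (0.6855)(0.6855)] / [1 - (0.6855)(0.6855)]
         = 0.27728975 / 0.53008975 = 0.5231.
Therefore phi_{22} = 0.5231.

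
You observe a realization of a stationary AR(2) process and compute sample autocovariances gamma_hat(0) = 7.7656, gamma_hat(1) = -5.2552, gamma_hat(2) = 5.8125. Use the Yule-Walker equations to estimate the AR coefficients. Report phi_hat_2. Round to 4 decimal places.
\hat\phi_{2} = 0.5360

The Yule-Walker equations for an AR(p) process read, in matrix form,
  Gamma_p phi = r_p,   with   (Gamma_p)_{ij} = gamma(|i - j|),
                       (r_p)_i = gamma(i),   i,j = 1..p.
Substitute the sample gammas (Toeplitz matrix and right-hand side of size 2):
  Gamma_p = [[7.7656, -5.2552], [-5.2552, 7.7656]]
  r_p     = [-5.2552, 5.8125]
Written out:
  7.7656 phi_1 - 5.2552 phi_2 = -5.2552
  -5.2552 phi_1 + 7.7656 phi_2 = 5.8125
Solve by Cramer's rule:
  det = gamma(0)^2 - gamma(1)^2 = (7.7656)^2 - (-5.2552)^2 = 60.30454336 - 27.61712704 = 32.68741632
  phi_hat_1 = [gamma(1) gamma(0) - gamma(1) gamma(2)] / det = [(-5.2552)(7.7656) - (-5.2552)(5.8125)] / 32.68741632 = -10.26393112 / 32.68741632 = -0.314
  phi_hat_2 = [gamma(0) gamma(2) - gamma(1)^2] / det = [(7.7656)(5.8125) - (-5.2552)^2] / 32.68741632 = 17.52042296 / 32.68741632 = 0.536
So phi_hat = [-0.3140, 0.5360].
Therefore phi_hat_2 = 0.5360.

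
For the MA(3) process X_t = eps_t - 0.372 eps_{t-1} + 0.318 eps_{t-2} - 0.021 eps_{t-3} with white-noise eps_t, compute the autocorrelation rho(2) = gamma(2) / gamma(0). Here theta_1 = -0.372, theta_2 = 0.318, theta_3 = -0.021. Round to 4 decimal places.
\rho(2) = 0.2628

For an MA(q) process with theta_0 = 1, the autocovariance is
  gamma(k) = sigma^2 * sum_{i=0..q-k} theta_i * theta_{i+k},
and rho(k) = gamma(k) / gamma(0). Sigma^2 cancels.
  numerator   = (1)*(0.318) + (-0.372)*(-0.021) = 0.325812.
  denominator = (1)^2 + (-0.372)^2 + (0.318)^2 + (-0.021)^2 = 1.239949.
  rho(2) = 0.325812 / 1.239949 = 0.2628.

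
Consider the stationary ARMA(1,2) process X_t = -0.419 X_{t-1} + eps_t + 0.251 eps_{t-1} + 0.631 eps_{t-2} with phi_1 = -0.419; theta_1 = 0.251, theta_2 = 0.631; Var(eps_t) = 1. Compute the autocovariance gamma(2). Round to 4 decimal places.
\gamma(2) = 0.8555

Multiply the model equation by X_{t-k} and take expectations. With theta_0 = psi_0 = 1 and psi_j the MA(infinity) weights, this gives
  gamma(k) - sum_i phi_i gamma(k-i) = c_k,
  c_k = sigma^2 * sum_{j=k..q} theta_j psi_{j-k}   (c_k = 0 for k > q),
using gamma(-m) = gamma(m).
psi-weights needed (psi_j = theta_j + sum_i phi_i psi_{j-i}):
  psi_1 = theta_1 + phi_1 = 0.251 + (-0.419) = -0.168
  psi_2 = theta_2 + phi_1 psi_1 = 0.631 + (-0.419)(-0.168) = 0.701392
Right-hand sides:
  c_0 = sigma^2 (1 + theta_1 psi_1 + theta_2 psi_2) = 1 * (1 + (0.251)(-0.168) + (0.631)(0.701392)) = 1 * 1.40041 = 1.40041
  c_1 = sigma^2 (theta_1 + theta_2 psi_1) = 1 * (0.251 + (0.631)(-0.168)) = 0.144992
  c_2 = sigma^2 theta_2 = 1 * (0.631) = 0.631
Equations for k = 0 and k = 1 (AR order 1):
  gamma(0) = phi_1 gamma(1) + c_0
  gamma(1) = phi_1 gamma(0) + c_1
Substituting the second into the first: gamma(0) (1 - phi_1^2) = c_0 + phi_1 c_1, so
  gamma(0) = (c_0 + phi_1 c_1) / (1 - phi_1^2) = (1.40041 + (-0.419)(0.144992)) / (1 - (-0.419)^2) = 1.339659 / 0.824439 = 1.624934.
  gamma(1) = phi_1 gamma(0) + c_1 = (-0.419)(1.624934) + (0.144992) = -0.535855.
For k = 2: gamma(2) = phi_1 gamma(1) + c_2
  = (-0.419)(-0.535855) + (0.631) = 0.855523.
Therefore gamma(2) = 0.8555 (to 4 decimal places).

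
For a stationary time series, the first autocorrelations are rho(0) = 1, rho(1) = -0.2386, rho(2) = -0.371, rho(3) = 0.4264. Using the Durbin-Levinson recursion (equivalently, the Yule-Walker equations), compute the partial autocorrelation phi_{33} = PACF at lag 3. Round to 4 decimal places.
\phi_{33} = 0.2530

The PACF at lag k is phi_{kk}, the last component of the solution
to the Yule-Walker system G_k phi = r_k where
  (G_k)_{ij} = rho(|i - j|), (r_k)_i = rho(i), i,j = 1..k.
Equivalently, Durbin-Levinson gives phi_{kk} iteratively:
  phi_{11} = rho(1)
  phi_{kk} = [rho(k) - sum_{j=1..k-1} phi_{k-1,j} rho(k-j)]
            / [1 - sum_{j=1..k-1} phi_{k-1,j} rho(j)],
  phi_{k,j} = phi_{k-1,j} - phi_{kk} phi_{k-1,k-j},  j = 1..k-1.
Step k = 1:
  phi_11 = rho(1) = -0.2386.
Step k = 2:
  phi_22 = [rho(2) - phi_11 rho(1)] / [1 - phi_11 rho(1)] = [-0.371 - (-0.2386)(-0.2386)] / [1 - (-0.2386)(-0.2386)]
         = -0.42792996 / 0.94307004 = -0.453763.
  Update: phi_21 = phi_11 - phi_22 phi_11 = -0.2386 - (-0.453763)(-0.2386) = -0.346868.
Step k = 3:
  phi_33 = [rho(3) - phi_21 rho(2) - phi_22 rho(1)] / [1 - phi_21 rho(1) - phi_22 rho(2)]
    numerator   = 0.4264 - (-0.346868)(-0.371) - (-0.453763)(-0.2386) = 0.18944429
    denominator = 1 - (-0.346868)(-0.2386) - (-0.453763)(-0.371) = 0.74889141
  phi_33 = 0.18944429 / 0.74889141 = 0.253.
Therefore phi_{33} = 0.2530.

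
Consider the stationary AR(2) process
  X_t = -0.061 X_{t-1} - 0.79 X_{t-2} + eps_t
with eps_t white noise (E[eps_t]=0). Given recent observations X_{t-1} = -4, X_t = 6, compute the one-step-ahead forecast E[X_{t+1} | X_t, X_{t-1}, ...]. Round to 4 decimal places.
E[X_{t+1} \mid \mathcal F_t] = 2.7940

For an AR(p) model X_t = c + sum_i phi_i X_{t-i} + eps_t, the
one-step-ahead conditional mean is
  E[X_{t+1} | X_t, ...] = c + sum_i phi_i X_{t+1-i}.
Substitute known values:
  E[X_{t+1} | ...] = (-0.061) * (6) + (-0.79) * (-4)
                   = 2.7940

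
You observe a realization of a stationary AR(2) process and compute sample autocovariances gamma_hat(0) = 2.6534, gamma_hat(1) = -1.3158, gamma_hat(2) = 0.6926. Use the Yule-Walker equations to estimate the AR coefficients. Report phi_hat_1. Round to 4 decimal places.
\hat\phi_{1} = -0.4860

The Yule-Walker equations for an AR(p) process read, in matrix form,
  Gamma_p phi = r_p,   with   (Gamma_p)_{ij} = gamma(|i - j|),
                       (r_p)_i = gamma(i),   i,j = 1..p.
Substitute the sample gammas (Toeplitz matrix and right-hand side of size 2):
  Gamma_p = [[2.6534, -1.3158], [-1.3158, 2.6534]]
  r_p     = [-1.3158, 0.6926]
Written out:
  2.6534 phi_1 - 1.3158 phi_2 = -1.3158
  -1.3158 phi_1 + 2.6534 phi_2 = 0.6926
Solve by Cramer's rule:
  det = gamma(0)^2 - gamma(1)^2 = (2.6534)^2 - (-1.3158)^2 = 7.04053156 - 1.73132964 = 5.30920192
  phi_hat_1 = [gamma(1) gamma(0) - gamma(1) gamma(2)] / det = [(-1.3158)(2.6534) - (-1.3158)(0.6926)] / 5.30920192 = -2.58002064 / 5.30920192 = -0.486
  phi_hat_2 = [gamma(0) gamma(2) - gamma(1)^2] / det = [(2.6534)(0.6926) - (-1.3158)^2] / 5.30920192 = 0.1064152 / 5.30920192 = 0.02
So phi_hat = [-0.4860, 0.0200].
Therefore phi_hat_1 = -0.4860.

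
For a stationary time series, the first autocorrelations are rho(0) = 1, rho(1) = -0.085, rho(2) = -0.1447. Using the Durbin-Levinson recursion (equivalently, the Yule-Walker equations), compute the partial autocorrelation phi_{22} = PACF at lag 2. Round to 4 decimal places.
\phi_{22} = -0.1530

The PACF at lag k is phi_{kk}, the last component of the solution
to the Yule-Walker system G_k phi = r_k where
  (G_k)_{ij} = rho(|i - j|), (r_k)_i = rho(i), i,j = 1..k.
Equivalently, Durbin-Levinson gives phi_{kk} iteratively:
  phi_{11} = rho(1)
  phi_{kk} = [rho(k) - sum_{j=1..k-1} phi_{k-1,j} rho(k-j)]
            / [1 - sum_{j=1..k-1} phi_{k-1,j} rho(j)],
  phi_{k,j} = phi_{k-1,j} - phi_{kk} phi_{k-1,k-j},  j = 1..k-1.
Step k = 1:
  phi_11 = rho(1) = -0.085.
Step k = 2:
  phi_22 = [rho(2) - phi_11 rho(1)] / [1 - phi_11 rho(1)] = [-0.1447 - (-0.085)(-0.085)] / [1 - (-0.085)(-0.085)]
         = -0.151925 / 0.992775 = -0.153.
Therefore phi_{22} = -0.1530.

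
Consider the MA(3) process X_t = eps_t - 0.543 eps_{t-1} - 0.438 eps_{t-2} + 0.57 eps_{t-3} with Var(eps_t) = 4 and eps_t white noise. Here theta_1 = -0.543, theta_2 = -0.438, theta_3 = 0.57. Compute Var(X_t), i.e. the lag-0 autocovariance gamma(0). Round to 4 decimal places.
\gamma(0) = 7.2464

For an MA(q) process X_t = eps_t + sum_i theta_i eps_{t-i} with
Var(eps_t) = sigma^2, the variance is
  gamma(0) = sigma^2 * (1 + sum_i theta_i^2).
  sum_i theta_i^2 = (-0.543)^2 + (-0.438)^2 + (0.57)^2 = 0.294849 + 0.191844 + 0.3249 = 0.811593.
  gamma(0) = 4 * (1 + 0.811593) = 4 * 1.811593 = 7.246372, which rounds to 7.2464.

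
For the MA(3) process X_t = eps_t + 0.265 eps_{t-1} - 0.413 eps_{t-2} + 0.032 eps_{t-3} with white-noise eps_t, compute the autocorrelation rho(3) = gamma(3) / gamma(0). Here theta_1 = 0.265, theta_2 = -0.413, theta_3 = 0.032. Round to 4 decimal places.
\rho(3) = 0.0258

For an MA(q) process with theta_0 = 1, the autocovariance is
  gamma(k) = sigma^2 * sum_{i=0..q-k} theta_i * theta_{i+k},
and rho(k) = gamma(k) / gamma(0). Sigma^2 cancels.
  numerator   = (1)*(0.032) = 0.032.
  denominator = (1)^2 + (0.265)^2 + (-0.413)^2 + (0.032)^2 = 1.241818.
  rho(3) = 0.032 / 1.241818 = 0.0258.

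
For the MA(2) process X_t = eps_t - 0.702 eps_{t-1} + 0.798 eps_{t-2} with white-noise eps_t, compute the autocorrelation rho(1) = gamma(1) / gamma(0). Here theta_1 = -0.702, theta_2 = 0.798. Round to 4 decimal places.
\rho(1) = -0.5927

For an MA(q) process with theta_0 = 1, the autocovariance is
  gamma(k) = sigma^2 * sum_{i=0..q-k} theta_i * theta_{i+k},
and rho(k) = gamma(k) / gamma(0). Sigma^2 cancels.
  numerator   = (1)*(-0.702) + (-0.702)*(0.798) = -1.262196.
  denominator = (1)^2 + (-0.702)^2 + (0.798)^2 = 2.129608.
  rho(1) = -1.262196 / 2.129608 = -0.5927.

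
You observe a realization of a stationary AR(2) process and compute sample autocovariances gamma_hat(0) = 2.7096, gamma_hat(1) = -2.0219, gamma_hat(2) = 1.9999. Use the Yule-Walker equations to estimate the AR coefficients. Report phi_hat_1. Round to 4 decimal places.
\hat\phi_{1} = -0.4410

The Yule-Walker equations for an AR(p) process read, in matrix form,
  Gamma_p phi = r_p,   with   (Gamma_p)_{ij} = gamma(|i - j|),
                       (r_p)_i = gamma(i),   i,j = 1..p.
Substitute the sample gammas (Toeplitz matrix and right-hand side of size 2):
  Gamma_p = [[2.7096, -2.0219], [-2.0219, 2.7096]]
  r_p     = [-2.0219, 1.9999]
Written out:
  2.7096 phi_1 - 2.0219 phi_2 = -2.0219
  -2.0219 phi_1 + 2.7096 phi_2 = 1.9999
Solve by Cramer's rule:
  det = gamma(0)^2 - gamma(1)^2 = (2.7096)^2 - (-2.0219)^2 = 7.34193216 - 4.08807961 = 3.25385255
  phi_hat_1 = [gamma(1) gamma(0) - gamma(1) gamma(2)] / det = [(-2.0219)(2.7096) - (-2.0219)(1.9999)] / 3.25385255 = -1.43494243 / 3.25385255 = -0.441
  phi_hat_2 = [gamma(0) gamma(2) - gamma(1)^2] / det = [(2.7096)(1.9999) - (-2.0219)^2] / 3.25385255 = 1.33084943 / 3.25385255 = 0.409
So phi_hat = [-0.4410, 0.4090].
Therefore phi_hat_1 = -0.4410.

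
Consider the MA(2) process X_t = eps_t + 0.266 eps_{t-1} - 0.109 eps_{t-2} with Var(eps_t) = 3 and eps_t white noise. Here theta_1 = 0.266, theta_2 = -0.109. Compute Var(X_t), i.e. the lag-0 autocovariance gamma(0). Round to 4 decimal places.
\gamma(0) = 3.2479

For an MA(q) process X_t = eps_t + sum_i theta_i eps_{t-i} with
Var(eps_t) = sigma^2, the variance is
  gamma(0) = sigma^2 * (1 + sum_i theta_i^2).
  sum_i theta_i^2 = (0.266)^2 + (-0.109)^2 = 0.070756 + 0.011881 = 0.082637.
  gamma(0) = 3 * (1 + 0.082637) = 3 * 1.082637 = 3.247911, which rounds to 3.2479.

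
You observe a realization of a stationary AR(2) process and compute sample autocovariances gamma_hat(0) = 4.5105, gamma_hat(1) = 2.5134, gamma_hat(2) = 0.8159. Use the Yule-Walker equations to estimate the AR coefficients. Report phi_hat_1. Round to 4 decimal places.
\hat\phi_{1} = 0.6620

The Yule-Walker equations for an AR(p) process read, in matrix form,
  Gamma_p phi = r_p,   with   (Gamma_p)_{ij} = gamma(|i - j|),
                       (r_p)_i = gamma(i),   i,j = 1..p.
Substitute the sample gammas (Toeplitz matrix and right-hand side of size 2):
  Gamma_p = [[4.5105, 2.5134], [2.5134, 4.5105]]
  r_p     = [2.5134, 0.8159]
Written out:
  4.5105 phi_1 + 2.5134 phi_2 = 2.5134
  2.5134 phi_1 + 4.5105 phi_2 = 0.8159
Solve by Cramer's rule:
  det = gamma(0)^2 - gamma(1)^2 = (4.5105)^2 - (2.5134)^2 = 20.34461025 - 6.31717956 = 14.02743069
  phi_hat_1 = [gamma(1) gamma(0) - gamma(1) gamma(2)] / det = [(2.5134)(4.5105) - (2.5134)(0.8159)] / 14.02743069 = 9.28600764 / 14.02743069 = 0.662
  phi_hat_2 = [gamma(0) gamma(2) - gamma(1)^2] / det = [(4.5105)(0.8159) - (2.5134)^2] / 14.02743069 = -2.63706261 / 14.02743069 = -0.188
So phi_hat = [0.6620, -0.1880].
Therefore phi_hat_1 = 0.6620.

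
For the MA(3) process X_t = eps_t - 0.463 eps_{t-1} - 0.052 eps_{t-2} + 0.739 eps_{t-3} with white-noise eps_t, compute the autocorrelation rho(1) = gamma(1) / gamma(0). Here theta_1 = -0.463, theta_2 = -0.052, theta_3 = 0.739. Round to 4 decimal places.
\rho(1) = -0.2707

For an MA(q) process with theta_0 = 1, the autocovariance is
  gamma(k) = sigma^2 * sum_{i=0..q-k} theta_i * theta_{i+k},
and rho(k) = gamma(k) / gamma(0). Sigma^2 cancels.
  numerator   = (1)*(-0.463) + (-0.463)*(-0.052) + (-0.052)*(0.739) = -0.477352.
  denominator = (1)^2 + (-0.463)^2 + (-0.052)^2 + (0.739)^2 = 1.763194.
  rho(1) = -0.477352 / 1.763194 = -0.2707.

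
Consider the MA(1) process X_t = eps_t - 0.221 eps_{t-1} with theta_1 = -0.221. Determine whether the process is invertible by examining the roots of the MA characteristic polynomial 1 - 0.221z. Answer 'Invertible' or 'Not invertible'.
\text{Invertible}

The MA(q) characteristic polynomial is P(z) = 1 - 0.221z.
Invertibility requires all roots to lie outside the unit circle, i.e. |z| > 1 for every root.
This is linear in z: 1 + (-0.221) z = 0  =>  z = -1/(-0.221) = 4.524887,  |z| = 4.524887.
Moduli of all roots: 4.5249.
All moduli strictly greater than 1? Yes.
Verdict: Invertible.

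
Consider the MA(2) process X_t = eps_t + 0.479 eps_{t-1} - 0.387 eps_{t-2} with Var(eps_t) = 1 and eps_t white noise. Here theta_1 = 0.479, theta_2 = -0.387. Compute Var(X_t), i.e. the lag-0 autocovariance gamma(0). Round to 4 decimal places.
\gamma(0) = 1.3792

For an MA(q) process X_t = eps_t + sum_i theta_i eps_{t-i} with
Var(eps_t) = sigma^2, the variance is
  gamma(0) = sigma^2 * (1 + sum_i theta_i^2).
  sum_i theta_i^2 = (0.479)^2 + (-0.387)^2 = 0.229441 + 0.149769 = 0.37921.
  gamma(0) = 1 * (1 + 0.37921) = 1 * 1.37921 = 1.37921, which rounds to 1.3792.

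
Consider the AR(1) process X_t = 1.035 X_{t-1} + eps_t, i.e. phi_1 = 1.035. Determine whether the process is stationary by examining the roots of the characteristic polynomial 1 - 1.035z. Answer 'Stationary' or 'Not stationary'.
\text{Not stationary}

The AR(p) characteristic polynomial is P(z) = 1 - 1.035z.
Stationarity requires all roots to lie outside the unit circle, i.e. |z| > 1 for every root.
This is linear in z: 1 + (-1.035) z = 0  =>  z = -1/(-1.035) = 0.966184,  |z| = 0.966184.
Moduli of all roots: 0.9662.
All moduli strictly greater than 1? No.
Verdict: Not stationary.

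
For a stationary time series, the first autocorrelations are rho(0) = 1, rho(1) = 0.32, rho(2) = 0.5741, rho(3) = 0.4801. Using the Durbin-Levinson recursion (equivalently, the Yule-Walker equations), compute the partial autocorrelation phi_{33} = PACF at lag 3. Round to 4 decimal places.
\phi_{33} = 0.3459

The PACF at lag k is phi_{kk}, the last component of the solution
to the Yule-Walker system G_k phi = r_k where
  (G_k)_{ij} = rho(|i - j|), (r_k)_i = rho(i), i,j = 1..k.
Equivalently, Durbin-Levinson gives phi_{kk} iteratively:
  phi_{11} = rho(1)
  phi_{kk} = [rho(k) - sum_{j=1..k-1} phi_{k-1,j} rho(k-j)]
            / [1 - sum_{j=1..k-1} phi_{k-1,j} rho(j)],
  phi_{k,j} = phi_{k-1,j} - phi_{kk} phi_{k-1,k-j},  j = 1..k-1.
Step k = 1:
  phi_11 = rho(1) = 0.32.
Step k = 2:
  phi_22 = [rho(2) - phi_11 rho(1)] / [1 - phi_11 rho(1)] = [0.5741 - (0.32)(0.32)] / [1 - (0.32)(0.32)]
         = 0.4717 / 0.8976 = 0.525512.
  Update: phi_21 = phi_11 - phi_22 phi_11 = 0.32 - (0.525512)(0.32) = 0.151836.
Step k = 3:
  phi_33 = [rho(3) - phi_21 rho(2) - phi_22 rho(1)] / [1 - phi_21 rho(1) - phi_22 rho(2)]
    numerator   = 0.4801 - (0.151836)(0.5741) - (0.525512)(0.32) = 0.22476696
    denominator = 1 - (0.151836)(0.32) - (0.525512)(0.5741) = 0.64971576
  phi_33 = 0.22476696 / 0.64971576 = 0.3459.
Therefore phi_{33} = 0.3459.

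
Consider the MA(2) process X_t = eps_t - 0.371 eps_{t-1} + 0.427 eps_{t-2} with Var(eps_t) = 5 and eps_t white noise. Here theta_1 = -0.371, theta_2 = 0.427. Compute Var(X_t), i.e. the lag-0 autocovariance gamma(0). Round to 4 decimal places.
\gamma(0) = 6.5999

For an MA(q) process X_t = eps_t + sum_i theta_i eps_{t-i} with
Var(eps_t) = sigma^2, the variance is
  gamma(0) = sigma^2 * (1 + sum_i theta_i^2).
  sum_i theta_i^2 = (-0.371)^2 + (0.427)^2 = 0.137641 + 0.182329 = 0.31997.
  gamma(0) = 5 * (1 + 0.31997) = 5 * 1.31997 = 6.59985, which rounds to 6.5999.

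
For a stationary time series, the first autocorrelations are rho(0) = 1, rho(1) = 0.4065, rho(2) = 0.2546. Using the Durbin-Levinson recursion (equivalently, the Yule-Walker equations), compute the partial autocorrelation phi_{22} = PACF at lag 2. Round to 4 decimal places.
\phi_{22} = 0.1070

The PACF at lag k is phi_{kk}, the last component of the solution
to the Yule-Walker system G_k phi = r_k where
  (G_k)_{ij} = rho(|i - j|), (r_k)_i = rho(i), i,j = 1..k.
Equivalently, Durbin-Levinson gives phi_{kk} iteratively:
  phi_{11} = rho(1)
  phi_{kk} = [rho(k) - sum_{j=1..k-1} phi_{k-1,j} rho(k-j)]
            / [1 - sum_{j=1..k-1} phi_{k-1,j} rho(j)],
  phi_{k,j} = phi_{k-1,j} - phi_{kk} phi_{k-1,k-j},  j = 1..k-1.
Step k = 1:
  phi_11 = rho(1) = 0.4065.
Step k = 2:
  phi_22 = [rho(2) - phi_11 rho(1)] / [1 - phi_11 rho(1)] = [0.2546 - (0.4065)(0.4065)] / [1 - (0.4065)(0.4065)]
         = 0.08935775 / 0.83475775 = 0.107.
Therefore phi_{22} = 0.1070.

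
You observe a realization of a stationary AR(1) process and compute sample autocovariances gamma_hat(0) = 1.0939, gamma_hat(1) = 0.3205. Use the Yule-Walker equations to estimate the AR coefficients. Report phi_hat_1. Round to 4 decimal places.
\hat\phi_{1} = 0.2930

The Yule-Walker equations for an AR(p) process read, in matrix form,
  Gamma_p phi = r_p,   with   (Gamma_p)_{ij} = gamma(|i - j|),
                       (r_p)_i = gamma(i),   i,j = 1..p.
Substitute the sample gammas (Toeplitz matrix and right-hand side of size 1):
  Gamma_p = [[1.0939]]
  r_p     = [0.3205]
With p = 1 this is the single equation gamma(0) phi_1 = gamma(1):
  phi_hat_1 = gamma(1) / gamma(0) = 0.3205 / 1.0939 = 0.2930.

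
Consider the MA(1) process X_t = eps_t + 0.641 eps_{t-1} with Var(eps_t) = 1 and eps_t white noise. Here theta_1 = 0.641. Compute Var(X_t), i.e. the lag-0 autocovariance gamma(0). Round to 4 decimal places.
\gamma(0) = 1.4109

For an MA(q) process X_t = eps_t + sum_i theta_i eps_{t-i} with
Var(eps_t) = sigma^2, the variance is
  gamma(0) = sigma^2 * (1 + sum_i theta_i^2).
  sum_i theta_i^2 = (0.641)^2 = 0.410881.
  gamma(0) = 1 * (1 + 0.410881) = 1 * 1.410881 = 1.410881, which rounds to 1.4109.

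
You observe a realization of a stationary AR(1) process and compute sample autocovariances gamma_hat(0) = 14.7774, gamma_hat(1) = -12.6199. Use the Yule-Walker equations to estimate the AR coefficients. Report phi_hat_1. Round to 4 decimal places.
\hat\phi_{1} = -0.8540

The Yule-Walker equations for an AR(p) process read, in matrix form,
  Gamma_p phi = r_p,   with   (Gamma_p)_{ij} = gamma(|i - j|),
                       (r_p)_i = gamma(i),   i,j = 1..p.
Substitute the sample gammas (Toeplitz matrix and right-hand side of size 1):
  Gamma_p = [[14.7774]]
  r_p     = [-12.6199]
With p = 1 this is the single equation gamma(0) phi_1 = gamma(1):
  phi_hat_1 = gamma(1) / gamma(0) = -12.6199 / 14.7774 = -0.8540.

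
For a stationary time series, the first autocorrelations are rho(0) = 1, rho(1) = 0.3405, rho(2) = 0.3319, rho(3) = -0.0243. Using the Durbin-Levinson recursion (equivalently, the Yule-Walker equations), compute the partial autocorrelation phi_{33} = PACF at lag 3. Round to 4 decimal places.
\phi_{33} = -0.2320

The PACF at lag k is phi_{kk}, the last component of the solution
to the Yule-Walker system G_k phi = r_k where
  (G_k)_{ij} = rho(|i - j|), (r_k)_i = rho(i), i,j = 1..k.
Equivalently, Durbin-Levinson gives phi_{kk} iteratively:
  phi_{11} = rho(1)
  phi_{kk} = [rho(k) - sum_{j=1..k-1} phi_{k-1,j} rho(k-j)]
            / [1 - sum_{j=1..k-1} phi_{k-1,j} rho(j)],
  phi_{k,j} = phi_{k-1,j} - phi_{kk} phi_{k-1,k-j},  j = 1..k-1.
Step k = 1:
  phi_11 = rho(1) = 0.3405.
Step k = 2:
  phi_22 = [rho(2) - phi_11 rho(1)] / [1 - phi_11 rho(1)] = [0.3319 - (0.3405)(0.3405)] / [1 - (0.3405)(0.3405)]
         = 0.21595975 / 0.88405975 = 0.244282.
  Update: phi_21 = phi_11 - phi_22 phi_11 = 0.3405 - (0.244282)(0.3405) = 0.257322.
Step k = 3:
  phi_33 = [rho(3) - phi_21 rho(2) - phi_22 rho(1)] / [1 - phi_21 rho(1) - phi_22 rho(2)]
    numerator   = -0.0243 - (0.257322)(0.3319) - (0.244282)(0.3405) = -0.19288315
    denominator = 1 - (0.257322)(0.3405) - (0.244282)(0.3319) = 0.8313047
  phi_33 = -0.19288315 / 0.8313047 = -0.232.
Therefore phi_{33} = -0.2320.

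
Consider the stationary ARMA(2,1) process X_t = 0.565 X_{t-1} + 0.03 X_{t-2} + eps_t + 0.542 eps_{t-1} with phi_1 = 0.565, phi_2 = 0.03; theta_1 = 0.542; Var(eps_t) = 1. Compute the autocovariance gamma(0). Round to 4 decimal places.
\gamma(0) = 2.9163

Multiply the model equation by X_{t-k} and take expectations. With theta_0 = psi_0 = 1 and psi_j the MA(infinity) weights, this gives
  gamma(k) - sum_i phi_i gamma(k-i) = c_k,
  c_k = sigma^2 * sum_{j=k..q} theta_j psi_{j-k}   (c_k = 0 for k > q),
using gamma(-m) = gamma(m).
psi-weights needed (psi_j = theta_j + sum_i phi_i psi_{j-i}):
  psi_1 = theta_1 + phi_1 = 0.542 + (0.565) = 1.107
Right-hand sides:
  c_0 = sigma^2 (1 + theta_1 psi_1) = 1 * (1 + (0.542)(1.107)) = 1 * 1.599994 = 1.599994
  c_1 = sigma^2 theta_1 = 1 * (0.542) = 0.542
  c_2 = 0
Equations for k = 0, 1, 2 (AR order 2, c_2 = 0):
  (E0) gamma(0) = phi_1 gamma(1) + phi_2 gamma(2) + c_0
  (E1) gamma(1) = phi_1 gamma(0) + phi_2 gamma(1) + c_1
  (E2) gamma(2) = phi_1 gamma(1) + phi_2 gamma(0)
From (E1): gamma(1) = A gamma(0) + B with
  A = phi_1 / (1 - phi_2) = 0.565 / 0.97 = 0.582474,   B = c_1 / (1 - phi_2) = 0.542 / 0.97 = 0.558763.
Insert (E2) into (E0): gamma(0) (1 - phi_2^2) = phi_1 (1 + phi_2) gamma(1) + c_0.
  phi_1 (1 + phi_2) = (0.565)(1.03) = 0.58195,   1 - phi_2^2 = 0.9991.
Replace gamma(1) by A gamma(0) + B and collect gamma(0):
  gamma(0) [0.9991 - (0.58195)(0.582474)] = (0.58195)(0.558763) + 1.599994
  gamma(0) * 0.660129 = 1.925166
  gamma(0) = 1.925166 / 0.660129 = 2.916348.
Therefore gamma(0) = 2.9163 (to 4 decimal places).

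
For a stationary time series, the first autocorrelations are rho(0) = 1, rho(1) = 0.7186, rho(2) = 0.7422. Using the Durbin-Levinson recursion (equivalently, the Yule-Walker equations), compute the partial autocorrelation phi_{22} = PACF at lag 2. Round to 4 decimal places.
\phi_{22} = 0.4669

The PACF at lag k is phi_{kk}, the last component of the solution
to the Yule-Walker system G_k phi = r_k where
  (G_k)_{ij} = rho(|i - j|), (r_k)_i = rho(i), i,j = 1..k.
Equivalently, Durbin-Levinson gives phi_{kk} iteratively:
  phi_{11} = rho(1)
  phi_{kk} = [rho(k) - sum_{j=1..k-1} phi_{k-1,j} rho(k-j)]
            / [1 - sum_{j=1..k-1} phi_{k-1,j} rho(j)],
  phi_{k,j} = phi_{k-1,j} - phi_{kk} phi_{k-1,k-j},  j = 1..k-1.
Step k = 1:
  phi_11 = rho(1) = 0.7186.
Step k = 2:
  phi_22 = [rho(2) - phi_11 rho(1)] / [1 - phi_11 rho(1)] = [0.7422 - (0.7186)(0.7186)] / [1 - (0.7186)(0.7186)]
         = 0.22581404 / 0.48361404 = 0.4669.
Therefore phi_{22} = 0.4669.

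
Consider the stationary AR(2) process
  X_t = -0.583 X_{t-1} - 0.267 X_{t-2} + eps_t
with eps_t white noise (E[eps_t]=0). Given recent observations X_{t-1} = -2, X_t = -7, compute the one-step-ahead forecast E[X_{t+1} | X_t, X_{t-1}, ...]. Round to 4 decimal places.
E[X_{t+1} \mid \mathcal F_t] = 4.6150

For an AR(p) model X_t = c + sum_i phi_i X_{t-i} + eps_t, the
one-step-ahead conditional mean is
  E[X_{t+1} | X_t, ...] = c + sum_i phi_i X_{t+1-i}.
Substitute known values:
  E[X_{t+1} | ...] = (-0.583) * (-7) + (-0.267) * (-2)
                   = 4.6150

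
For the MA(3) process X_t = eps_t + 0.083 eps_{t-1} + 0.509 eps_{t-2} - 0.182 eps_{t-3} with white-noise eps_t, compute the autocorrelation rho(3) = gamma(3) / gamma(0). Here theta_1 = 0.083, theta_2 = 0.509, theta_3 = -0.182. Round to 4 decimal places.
\rho(3) = -0.1401

For an MA(q) process with theta_0 = 1, the autocovariance is
  gamma(k) = sigma^2 * sum_{i=0..q-k} theta_i * theta_{i+k},
and rho(k) = gamma(k) / gamma(0). Sigma^2 cancels.
  numerator   = (1)*(-0.182) = -0.182.
  denominator = (1)^2 + (0.083)^2 + (0.509)^2 + (-0.182)^2 = 1.299094.
  rho(3) = -0.182 / 1.299094 = -0.1401.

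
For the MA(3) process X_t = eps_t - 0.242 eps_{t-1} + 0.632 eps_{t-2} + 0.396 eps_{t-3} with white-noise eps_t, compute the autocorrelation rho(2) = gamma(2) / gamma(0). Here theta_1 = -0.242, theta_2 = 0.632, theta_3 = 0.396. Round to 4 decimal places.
\rho(2) = 0.3320

For an MA(q) process with theta_0 = 1, the autocovariance is
  gamma(k) = sigma^2 * sum_{i=0..q-k} theta_i * theta_{i+k},
and rho(k) = gamma(k) / gamma(0). Sigma^2 cancels.
  numerator   = (1)*(0.632) + (-0.242)*(0.396) = 0.536168.
  denominator = (1)^2 + (-0.242)^2 + (0.632)^2 + (0.396)^2 = 1.614804.
  rho(2) = 0.536168 / 1.614804 = 0.3320.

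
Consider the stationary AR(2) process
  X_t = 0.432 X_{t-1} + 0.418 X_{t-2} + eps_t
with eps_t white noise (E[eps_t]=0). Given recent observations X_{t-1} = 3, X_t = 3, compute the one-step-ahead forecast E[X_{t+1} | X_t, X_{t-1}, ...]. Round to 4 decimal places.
E[X_{t+1} \mid \mathcal F_t] = 2.5500

For an AR(p) model X_t = c + sum_i phi_i X_{t-i} + eps_t, the
one-step-ahead conditional mean is
  E[X_{t+1} | X_t, ...] = c + sum_i phi_i X_{t+1-i}.
Substitute known values:
  E[X_{t+1} | ...] = (0.432) * (3) + (0.418) * (3)
                   = 2.5500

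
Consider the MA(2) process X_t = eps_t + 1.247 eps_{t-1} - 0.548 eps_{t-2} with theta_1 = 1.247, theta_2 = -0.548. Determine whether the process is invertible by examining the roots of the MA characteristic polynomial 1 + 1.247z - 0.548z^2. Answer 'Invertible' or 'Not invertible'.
\text{Not invertible}

The MA(q) characteristic polynomial is P(z) = 1 + 1.247z - 0.548z^2.
Invertibility requires all roots to lie outside the unit circle, i.e. |z| > 1 for every root.
Set 1 + (1.247) z + (-0.548) z^2 = 0, i.e. a z^2 + b z + c = 0 with a = -0.548, b = 1.247, c = 1.
Discriminant D = b^2 - 4ac = (1.247)^2 - 4*(-0.548)*1 = 1.555009 - (-2.192) = 3.747009.
D >= 0, so the roots are real: z = (-b +/- sqrt(D)) / (2a) = (-1.247 +/- 1.935719) / (-1.096).
  z_1 = (-1.247 + 1.935719) / (-1.096) = -0.6284,   |z_1| = 0.6284.
  z_2 = (-1.247 - 1.935719) / (-1.096) = 2.9039,   |z_2| = 2.9039.
Moduli of all roots: 0.6284, 2.9039.
All moduli strictly greater than 1? No.
Verdict: Not invertible.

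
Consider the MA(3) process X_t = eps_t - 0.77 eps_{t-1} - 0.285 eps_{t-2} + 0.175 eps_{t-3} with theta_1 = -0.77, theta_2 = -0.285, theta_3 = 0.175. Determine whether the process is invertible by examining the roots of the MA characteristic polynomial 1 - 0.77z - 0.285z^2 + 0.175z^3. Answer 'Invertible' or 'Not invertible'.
\text{Invertible}

The MA(q) characteristic polynomial is P(z) = 1 - 0.77z - 0.285z^2 + 0.175z^3.
Invertibility requires all roots to lie outside the unit circle, i.e. |z| > 1 for every root.
Degree 3: look for a simple real root z0 first, then factor out (1 - z/z0) and solve the remaining quadratic.
Testing z0 = -2: P(-2) = 1 + (-0.77)(-2) + (-0.285)(-2)^2 + (0.175)(-2)^3
  = 1 + (1.54) + (-1.14) + (-1.4) = 0.  So z_0 = -2 is a root, |z_0| = 2.
Divide out the factor (1 + 0.5 z) = (1 - z/z0) (since 1/z0 = -0.5):
  P(z) = (1 + 0.5 z)(1 + (-1.27) z + (0.35) z^2)
  [check: z-coef -1.27 - (-0.5) = -0.77; z^2-coef 0.35 - (-0.5)(-1.27) = -0.285; z^3-coef -(-0.5)(0.35) = 0.175.]
Remaining roots from the quadratic factor 1 + (-1.27) z + (0.35) z^2:
  Set 1 + (-1.27) z + (0.35) z^2 = 0, i.e. a z^2 + b z + c = 0 with a = 0.35, b = -1.27, c = 1.
  Discriminant D = b^2 - 4ac = (-1.27)^2 - 4*(0.35)*1 = 1.6129 - (1.4) = 0.2129.
  D >= 0, so the roots are real: z = (-b +/- sqrt(D)) / (2a) = (1.27 +/- 0.461411) / (0.7).
    z_1 = (1.27 + 0.461411) / (0.7) = 2.4734,   |z_1| = 2.4734.
    z_2 = (1.27 - 0.461411) / (0.7) = 1.1551,   |z_2| = 1.1551.
Moduli of all roots: 2.0000, 2.4734, 1.1551.
All moduli strictly greater than 1? Yes.
Verdict: Invertible.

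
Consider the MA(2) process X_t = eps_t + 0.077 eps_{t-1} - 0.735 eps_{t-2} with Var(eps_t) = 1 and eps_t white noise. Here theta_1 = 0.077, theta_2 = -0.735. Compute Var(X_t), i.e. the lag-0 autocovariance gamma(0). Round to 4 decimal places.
\gamma(0) = 1.5462

For an MA(q) process X_t = eps_t + sum_i theta_i eps_{t-i} with
Var(eps_t) = sigma^2, the variance is
  gamma(0) = sigma^2 * (1 + sum_i theta_i^2).
  sum_i theta_i^2 = (0.077)^2 + (-0.735)^2 = 0.005929 + 0.540225 = 0.546154.
  gamma(0) = 1 * (1 + 0.546154) = 1 * 1.546154 = 1.546154, which rounds to 1.5462.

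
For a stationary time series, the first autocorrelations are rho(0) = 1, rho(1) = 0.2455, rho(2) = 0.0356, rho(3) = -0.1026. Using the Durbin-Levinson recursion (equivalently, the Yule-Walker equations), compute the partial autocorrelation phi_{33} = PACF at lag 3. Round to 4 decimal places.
\phi_{33} = -0.1119

The PACF at lag k is phi_{kk}, the last component of the solution
to the Yule-Walker system G_k phi = r_k where
  (G_k)_{ij} = rho(|i - j|), (r_k)_i = rho(i), i,j = 1..k.
Equivalently, Durbin-Levinson gives phi_{kk} iteratively:
  phi_{11} = rho(1)
  phi_{kk} = [rho(k) - sum_{j=1..k-1} phi_{k-1,j} rho(k-j)]
            / [1 - sum_{j=1..k-1} phi_{k-1,j} rho(j)],
  phi_{k,j} = phi_{k-1,j} - phi_{kk} phi_{k-1,k-j},  j = 1..k-1.
Step k = 1:
  phi_11 = rho(1) = 0.2455.
Step k = 2:
  phi_22 = [rho(2) - phi_11 rho(1)] / [1 - phi_11 rho(1)] = [0.0356 - (0.2455)(0.2455)] / [1 - (0.2455)(0.2455)]
         = -0.02467025 / 0.93972975 = -0.026252.
  Update: phi_21 = phi_11 - phi_22 phi_11 = 0.2455 - (-0.026252)(0.2455) = 0.251945.
Step k = 3:
  phi_33 = [rho(3) - phi_21 rho(2) - phi_22 rho(1)] / [1 - phi_21 rho(1) - phi_22 rho(2)]
    numerator   = -0.1026 - (0.251945)(0.0356) - (-0.026252)(0.2455) = -0.10512425
    denominator = 1 - (0.251945)(0.2455) - (-0.026252)(0.0356) = 0.93908209
  phi_33 = -0.10512425 / 0.93908209 = -0.1119.
Therefore phi_{33} = -0.1119.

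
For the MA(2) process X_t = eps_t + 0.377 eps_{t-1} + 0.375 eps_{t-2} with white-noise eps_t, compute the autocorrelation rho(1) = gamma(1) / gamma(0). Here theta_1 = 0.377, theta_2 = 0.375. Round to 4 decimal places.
\rho(1) = 0.4041

For an MA(q) process with theta_0 = 1, the autocovariance is
  gamma(k) = sigma^2 * sum_{i=0..q-k} theta_i * theta_{i+k},
and rho(k) = gamma(k) / gamma(0). Sigma^2 cancels.
  numerator   = (1)*(0.377) + (0.377)*(0.375) = 0.518375.
  denominator = (1)^2 + (0.377)^2 + (0.375)^2 = 1.282754.
  rho(1) = 0.518375 / 1.282754 = 0.4041.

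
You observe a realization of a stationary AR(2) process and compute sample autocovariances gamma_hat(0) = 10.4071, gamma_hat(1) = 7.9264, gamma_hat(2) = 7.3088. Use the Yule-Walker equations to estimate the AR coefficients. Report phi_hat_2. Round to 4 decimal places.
\hat\phi_{2} = 0.2910

The Yule-Walker equations for an AR(p) process read, in matrix form,
  Gamma_p phi = r_p,   with   (Gamma_p)_{ij} = gamma(|i - j|),
                       (r_p)_i = gamma(i),   i,j = 1..p.
Substitute the sample gammas (Toeplitz matrix and right-hand side of size 2):
  Gamma_p = [[10.4071, 7.9264], [7.9264, 10.4071]]
  r_p     = [7.9264, 7.3088]
Written out:
  10.4071 phi_1 + 7.9264 phi_2 = 7.9264
  7.9264 phi_1 + 10.4071 phi_2 = 7.3088
Solve by Cramer's rule:
  det = gamma(0)^2 - gamma(1)^2 = (10.4071)^2 - (7.9264)^2 = 108.30773041 - 62.82781696 = 45.47991345
  phi_hat_1 = [gamma(1) gamma(0) - gamma(1) gamma(2)] / det = [(7.9264)(10.4071) - (7.9264)(7.3088)] / 45.47991345 = 24.55836512 / 45.47991345 = 0.54
  phi_hat_2 = [gamma(0) gamma(2) - gamma(1)^2] / det = [(10.4071)(7.3088) - (7.9264)^2] / 45.47991345 = 13.23559552 / 45.47991345 = 0.291
So phi_hat = [0.5400, 0.2910].
Therefore phi_hat_2 = 0.2910.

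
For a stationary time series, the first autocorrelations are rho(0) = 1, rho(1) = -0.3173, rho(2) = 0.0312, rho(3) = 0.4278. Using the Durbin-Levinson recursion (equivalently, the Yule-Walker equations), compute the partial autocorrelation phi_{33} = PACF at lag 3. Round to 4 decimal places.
\phi_{33} = 0.4631

The PACF at lag k is phi_{kk}, the last component of the solution
to the Yule-Walker system G_k phi = r_k where
  (G_k)_{ij} = rho(|i - j|), (r_k)_i = rho(i), i,j = 1..k.
Equivalently, Durbin-Levinson gives phi_{kk} iteratively:
  phi_{11} = rho(1)
  phi_{kk} = [rho(k) - sum_{j=1..k-1} phi_{k-1,j} rho(k-j)]
            / [1 - sum_{j=1..k-1} phi_{k-1,j} rho(j)],
  phi_{k,j} = phi_{k-1,j} - phi_{kk} phi_{k-1,k-j},  j = 1..k-1.
Step k = 1:
  phi_11 = rho(1) = -0.3173.
Step k = 2:
  phi_22 = [rho(2) - phi_11 rho(1)] / [1 - phi_11 rho(1)] = [0.0312 - (-0.3173)(-0.3173)] / [1 - (-0.3173)(-0.3173)]
         = -0.06947929 / 0.89932071 = -0.077258.
  Update: phi_21 = phi_11 - phi_22 phi_11 = -0.3173 - (-0.077258)(-0.3173) = -0.341814.
Step k = 3:
  phi_33 = [rho(3) - phi_21 rho(2) - phi_22 rho(1)] / [1 - phi_21 rho(1) - phi_22 rho(2)]
    numerator   = 0.4278 - (-0.341814)(0.0312) - (-0.077258)(-0.3173) = 0.41395078
    denominator = 1 - (-0.341814)(-0.3173) - (-0.077258)(0.0312) = 0.89395291
  phi_33 = 0.41395078 / 0.89395291 = 0.4631.
Therefore phi_{33} = 0.4631.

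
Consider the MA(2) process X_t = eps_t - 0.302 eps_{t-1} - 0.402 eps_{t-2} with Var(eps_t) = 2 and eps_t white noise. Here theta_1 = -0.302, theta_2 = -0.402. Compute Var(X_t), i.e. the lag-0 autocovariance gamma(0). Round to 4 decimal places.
\gamma(0) = 2.5056

For an MA(q) process X_t = eps_t + sum_i theta_i eps_{t-i} with
Var(eps_t) = sigma^2, the variance is
  gamma(0) = sigma^2 * (1 + sum_i theta_i^2).
  sum_i theta_i^2 = (-0.302)^2 + (-0.402)^2 = 0.091204 + 0.161604 = 0.252808.
  gamma(0) = 2 * (1 + 0.252808) = 2 * 1.252808 = 2.505616, which rounds to 2.5056.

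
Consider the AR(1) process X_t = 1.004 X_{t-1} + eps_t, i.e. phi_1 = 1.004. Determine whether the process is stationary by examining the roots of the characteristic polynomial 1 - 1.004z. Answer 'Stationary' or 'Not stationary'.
\text{Not stationary}

The AR(p) characteristic polynomial is P(z) = 1 - 1.004z.
Stationarity requires all roots to lie outside the unit circle, i.e. |z| > 1 for every root.
This is linear in z: 1 + (-1.004) z = 0  =>  z = -1/(-1.004) = 0.996016,  |z| = 0.996016.
Moduli of all roots: 0.9960.
All moduli strictly greater than 1? No.
Verdict: Not stationary.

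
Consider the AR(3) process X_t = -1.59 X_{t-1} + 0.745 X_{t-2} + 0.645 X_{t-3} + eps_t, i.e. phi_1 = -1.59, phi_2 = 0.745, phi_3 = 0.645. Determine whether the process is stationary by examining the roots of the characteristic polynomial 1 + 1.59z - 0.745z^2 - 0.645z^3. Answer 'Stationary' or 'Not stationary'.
\text{Not stationary}

The AR(p) characteristic polynomial is P(z) = 1 + 1.59z - 0.745z^2 - 0.645z^3.
Stationarity requires all roots to lie outside the unit circle, i.e. |z| > 1 for every root.
Degree 3: look for a simple real root z0 first, then factor out (1 - z/z0) and solve the remaining quadratic.
Testing z0 = -2: P(-2) = 1 + (1.59)(-2) + (-0.745)(-2)^2 + (-0.645)(-2)^3
  = 1 + (-3.18) + (-2.98) + (5.16) = 0.  So z_0 = -2 is a root, |z_0| = 2.
Divide out the factor (1 + 0.5 z) = (1 - z/z0) (since 1/z0 = -0.5):
  P(z) = (1 + 0.5 z)(1 + (1.09) z + (-1.29) z^2)
  [check: z-coef 1.09 - (-0.5) = 1.59; z^2-coef -1.29 - (-0.5)(1.09) = -0.745; z^3-coef -(-0.5)(-1.29) = -0.645.]
Remaining roots from the quadratic factor 1 + (1.09) z + (-1.29) z^2:
  Set 1 + (1.09) z + (-1.29) z^2 = 0, i.e. a z^2 + b z + c = 0 with a = -1.29, b = 1.09, c = 1.
  Discriminant D = b^2 - 4ac = (1.09)^2 - 4*(-1.29)*1 = 1.1881 - (-5.16) = 6.3481.
  D >= 0, so the roots are real: z = (-b +/- sqrt(D)) / (2a) = (-1.09 +/- 2.519544) / (-2.58).
    z_1 = (-1.09 + 2.519544) / (-2.58) = -0.5541,   |z_1| = 0.5541.
    z_2 = (-1.09 - 2.519544) / (-2.58) = 1.399,   |z_2| = 1.399.
Moduli of all roots: 2.0000, 0.5541, 1.3990.
All moduli strictly greater than 1? No.
Verdict: Not stationary.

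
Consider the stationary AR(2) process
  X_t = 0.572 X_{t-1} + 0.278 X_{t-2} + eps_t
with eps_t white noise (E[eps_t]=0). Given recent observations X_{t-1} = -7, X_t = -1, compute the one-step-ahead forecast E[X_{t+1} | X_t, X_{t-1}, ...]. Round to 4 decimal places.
E[X_{t+1} \mid \mathcal F_t] = -2.5180

For an AR(p) model X_t = c + sum_i phi_i X_{t-i} + eps_t, the
one-step-ahead conditional mean is
  E[X_{t+1} | X_t, ...] = c + sum_i phi_i X_{t+1-i}.
Substitute known values:
  E[X_{t+1} | ...] = (0.572) * (-1) + (0.278) * (-7)
                   = -2.5180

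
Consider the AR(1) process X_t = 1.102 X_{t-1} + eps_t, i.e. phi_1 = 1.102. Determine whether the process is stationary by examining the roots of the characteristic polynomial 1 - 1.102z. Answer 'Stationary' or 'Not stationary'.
\text{Not stationary}

The AR(p) characteristic polynomial is P(z) = 1 - 1.102z.
Stationarity requires all roots to lie outside the unit circle, i.e. |z| > 1 for every root.
This is linear in z: 1 + (-1.102) z = 0  =>  z = -1/(-1.102) = 0.907441,  |z| = 0.907441.
Moduli of all roots: 0.9074.
All moduli strictly greater than 1? No.
Verdict: Not stationary.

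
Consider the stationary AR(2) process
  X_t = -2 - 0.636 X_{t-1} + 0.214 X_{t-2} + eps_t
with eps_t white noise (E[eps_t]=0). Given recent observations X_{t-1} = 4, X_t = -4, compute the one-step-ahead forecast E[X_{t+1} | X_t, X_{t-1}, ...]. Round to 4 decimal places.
E[X_{t+1} \mid \mathcal F_t] = 1.4000

For an AR(p) model X_t = c + sum_i phi_i X_{t-i} + eps_t, the
one-step-ahead conditional mean is
  E[X_{t+1} | X_t, ...] = c + sum_i phi_i X_{t+1-i}.
Substitute known values:
  E[X_{t+1} | ...] = -2 + (-0.636) * (-4) + (0.214) * (4)
                   = 1.4000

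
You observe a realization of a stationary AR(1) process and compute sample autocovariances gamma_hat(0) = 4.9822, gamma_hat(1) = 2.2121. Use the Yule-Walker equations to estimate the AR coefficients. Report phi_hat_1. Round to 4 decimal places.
\hat\phi_{1} = 0.4440

The Yule-Walker equations for an AR(p) process read, in matrix form,
  Gamma_p phi = r_p,   with   (Gamma_p)_{ij} = gamma(|i - j|),
                       (r_p)_i = gamma(i),   i,j = 1..p.
Substitute the sample gammas (Toeplitz matrix and right-hand side of size 1):
  Gamma_p = [[4.9822]]
  r_p     = [2.2121]
With p = 1 this is the single equation gamma(0) phi_1 = gamma(1):
  phi_hat_1 = gamma(1) / gamma(0) = 2.2121 / 4.9822 = 0.4440.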